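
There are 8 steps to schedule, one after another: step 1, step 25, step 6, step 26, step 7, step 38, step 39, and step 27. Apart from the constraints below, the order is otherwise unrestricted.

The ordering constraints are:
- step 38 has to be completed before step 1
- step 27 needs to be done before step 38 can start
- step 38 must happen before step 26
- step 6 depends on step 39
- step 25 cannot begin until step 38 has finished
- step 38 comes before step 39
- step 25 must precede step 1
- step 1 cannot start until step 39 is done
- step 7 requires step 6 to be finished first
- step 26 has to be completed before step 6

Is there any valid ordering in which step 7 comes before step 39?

Following step 39 → step 6 → step 7, step 39 must precede step 7 in every valid ordering.
Hence step 7 can never be scheduled before step 39.

No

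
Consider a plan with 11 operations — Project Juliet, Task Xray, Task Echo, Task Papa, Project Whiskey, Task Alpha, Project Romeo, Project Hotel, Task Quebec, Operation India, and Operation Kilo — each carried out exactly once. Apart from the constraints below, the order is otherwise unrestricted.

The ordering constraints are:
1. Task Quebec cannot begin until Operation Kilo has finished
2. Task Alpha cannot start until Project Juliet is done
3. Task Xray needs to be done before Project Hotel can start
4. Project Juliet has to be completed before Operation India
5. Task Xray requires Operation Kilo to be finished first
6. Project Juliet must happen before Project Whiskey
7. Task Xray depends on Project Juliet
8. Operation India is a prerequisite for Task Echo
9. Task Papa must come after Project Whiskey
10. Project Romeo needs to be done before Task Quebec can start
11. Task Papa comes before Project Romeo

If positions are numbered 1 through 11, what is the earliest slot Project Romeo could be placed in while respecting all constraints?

4

Working backwards through the constraints from Project Romeo, its full set of required predecessors is Project Juliet, Task Papa, Project Whiskey — 3 of them.
So at minimum 3 operations come before Project Romeo, putting Project Romeo no earlier than position 4. That position is achievable by scheduling exactly those predecessors first.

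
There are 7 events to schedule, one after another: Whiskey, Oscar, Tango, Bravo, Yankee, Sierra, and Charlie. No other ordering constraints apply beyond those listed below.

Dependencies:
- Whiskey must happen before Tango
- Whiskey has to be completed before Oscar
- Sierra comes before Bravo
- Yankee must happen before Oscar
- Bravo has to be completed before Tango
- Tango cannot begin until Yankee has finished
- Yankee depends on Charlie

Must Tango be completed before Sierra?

There is a chain Sierra → Bravo → Tango, which puts Sierra before Tango.
So Tango never precedes Sierra.

No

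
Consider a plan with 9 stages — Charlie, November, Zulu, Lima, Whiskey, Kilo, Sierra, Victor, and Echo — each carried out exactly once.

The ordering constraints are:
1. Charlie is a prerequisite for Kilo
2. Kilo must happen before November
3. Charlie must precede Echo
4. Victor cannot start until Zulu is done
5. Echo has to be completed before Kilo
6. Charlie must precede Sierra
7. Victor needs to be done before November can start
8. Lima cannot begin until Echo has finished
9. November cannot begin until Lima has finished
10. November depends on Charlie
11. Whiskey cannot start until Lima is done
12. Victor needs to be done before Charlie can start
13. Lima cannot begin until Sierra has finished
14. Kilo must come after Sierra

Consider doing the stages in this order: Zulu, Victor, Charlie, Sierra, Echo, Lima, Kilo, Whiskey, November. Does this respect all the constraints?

Yes

Every stated constraint is respected: Victor sits at position 2, ahead of November at position 9, and each of the other listed pairs likewise has the predecessor earlier in the sequence.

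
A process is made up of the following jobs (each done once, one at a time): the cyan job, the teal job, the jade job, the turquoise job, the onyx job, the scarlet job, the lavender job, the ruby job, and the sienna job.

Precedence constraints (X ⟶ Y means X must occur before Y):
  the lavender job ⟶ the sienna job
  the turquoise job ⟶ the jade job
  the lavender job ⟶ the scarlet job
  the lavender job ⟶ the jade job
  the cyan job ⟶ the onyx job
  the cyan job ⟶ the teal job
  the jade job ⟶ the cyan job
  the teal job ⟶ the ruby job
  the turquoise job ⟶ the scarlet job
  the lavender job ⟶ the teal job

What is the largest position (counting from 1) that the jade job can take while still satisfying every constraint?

5

The jobs that are forced after the jade job, directly or by a chain of constraints, are the cyan job, the teal job, the onyx job, the ruby job. That's 4 jobs.
With 4 mandatory successors out of 9 jobs total, the latest slot for the jade job is 9−4 = 5, and it's reachable by doing all non-successors before the jade job.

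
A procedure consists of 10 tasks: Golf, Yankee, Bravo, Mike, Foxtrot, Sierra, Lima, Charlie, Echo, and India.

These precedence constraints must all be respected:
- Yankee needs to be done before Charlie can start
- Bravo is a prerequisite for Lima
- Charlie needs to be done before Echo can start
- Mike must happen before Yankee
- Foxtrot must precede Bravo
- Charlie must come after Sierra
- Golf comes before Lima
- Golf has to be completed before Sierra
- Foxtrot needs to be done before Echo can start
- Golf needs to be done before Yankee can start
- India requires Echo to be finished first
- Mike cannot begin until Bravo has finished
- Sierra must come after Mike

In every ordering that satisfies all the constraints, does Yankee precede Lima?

No

Yankee and Lima are not related by any chain of constraints.
There exist valid orderings with Lima before Yankee, so Yankee is not required to come first.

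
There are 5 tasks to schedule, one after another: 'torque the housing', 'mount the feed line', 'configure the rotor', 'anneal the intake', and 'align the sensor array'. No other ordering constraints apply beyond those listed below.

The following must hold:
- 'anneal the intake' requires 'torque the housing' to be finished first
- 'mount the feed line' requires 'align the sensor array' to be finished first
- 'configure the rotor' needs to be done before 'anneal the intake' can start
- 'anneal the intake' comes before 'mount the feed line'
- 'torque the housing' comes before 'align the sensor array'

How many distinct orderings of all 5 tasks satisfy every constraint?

The tasks with no prerequisites are 'torque the housing', 'configure the rotor'; any of them can be placed first.
Counting all ways to extend the partial order to a total order gives 5.

5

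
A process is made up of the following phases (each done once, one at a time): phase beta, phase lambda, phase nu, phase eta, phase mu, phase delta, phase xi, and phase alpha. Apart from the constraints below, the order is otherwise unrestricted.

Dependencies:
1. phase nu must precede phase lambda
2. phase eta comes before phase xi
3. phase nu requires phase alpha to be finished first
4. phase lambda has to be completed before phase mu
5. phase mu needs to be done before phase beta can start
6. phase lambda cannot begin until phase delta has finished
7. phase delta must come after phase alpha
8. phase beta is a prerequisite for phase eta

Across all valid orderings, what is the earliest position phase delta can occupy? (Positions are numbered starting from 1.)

2

The only phase forced before phase delta (directly or transitively) is phase alpha.
With 1 mandatory predecessor, the earliest phase delta can sit is position 1+1 = 2, and placing just that one first achieves it.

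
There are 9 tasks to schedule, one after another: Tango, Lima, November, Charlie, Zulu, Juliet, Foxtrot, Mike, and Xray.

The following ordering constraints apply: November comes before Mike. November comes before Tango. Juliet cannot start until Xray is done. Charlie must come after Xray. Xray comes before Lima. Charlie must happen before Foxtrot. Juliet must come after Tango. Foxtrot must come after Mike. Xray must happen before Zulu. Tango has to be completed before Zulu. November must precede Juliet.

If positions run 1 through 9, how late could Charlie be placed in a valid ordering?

Following the constraints forward from Charlie, its only required successor is Foxtrot.
With 1 mandatory successor out of 9 tasks total, the latest slot for Charlie is 9−1 = 8, and it's reachable by doing all non-successors before Charlie.

8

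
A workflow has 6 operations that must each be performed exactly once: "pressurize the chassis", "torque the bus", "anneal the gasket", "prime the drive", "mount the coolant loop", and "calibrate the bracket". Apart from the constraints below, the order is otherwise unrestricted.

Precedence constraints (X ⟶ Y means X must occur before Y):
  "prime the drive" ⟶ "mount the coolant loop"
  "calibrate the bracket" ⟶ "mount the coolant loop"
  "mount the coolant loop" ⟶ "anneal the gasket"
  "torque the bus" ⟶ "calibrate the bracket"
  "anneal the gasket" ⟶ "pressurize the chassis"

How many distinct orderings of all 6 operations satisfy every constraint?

3

The operations with no prerequisites are "torque the bus", "prime the drive"; any of them can be placed first.
Systematically extending each partial ordering one operation at a time and counting, there are 3 complete orderings.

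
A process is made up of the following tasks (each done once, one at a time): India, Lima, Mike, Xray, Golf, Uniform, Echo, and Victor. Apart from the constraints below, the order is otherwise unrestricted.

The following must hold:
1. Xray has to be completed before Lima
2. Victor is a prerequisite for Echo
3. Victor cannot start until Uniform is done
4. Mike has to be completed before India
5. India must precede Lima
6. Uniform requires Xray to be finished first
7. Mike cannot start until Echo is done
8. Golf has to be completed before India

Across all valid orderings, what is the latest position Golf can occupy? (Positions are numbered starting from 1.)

6

Every task that must follow Golf has to come after it. Tracing all chains starting from Golf, those tasks are: India, Lima — 2 in total.
With 2 mandatory successors out of 8 tasks total, the latest slot for Golf is 8−2 = 6, and it's reachable by doing all non-successors before Golf.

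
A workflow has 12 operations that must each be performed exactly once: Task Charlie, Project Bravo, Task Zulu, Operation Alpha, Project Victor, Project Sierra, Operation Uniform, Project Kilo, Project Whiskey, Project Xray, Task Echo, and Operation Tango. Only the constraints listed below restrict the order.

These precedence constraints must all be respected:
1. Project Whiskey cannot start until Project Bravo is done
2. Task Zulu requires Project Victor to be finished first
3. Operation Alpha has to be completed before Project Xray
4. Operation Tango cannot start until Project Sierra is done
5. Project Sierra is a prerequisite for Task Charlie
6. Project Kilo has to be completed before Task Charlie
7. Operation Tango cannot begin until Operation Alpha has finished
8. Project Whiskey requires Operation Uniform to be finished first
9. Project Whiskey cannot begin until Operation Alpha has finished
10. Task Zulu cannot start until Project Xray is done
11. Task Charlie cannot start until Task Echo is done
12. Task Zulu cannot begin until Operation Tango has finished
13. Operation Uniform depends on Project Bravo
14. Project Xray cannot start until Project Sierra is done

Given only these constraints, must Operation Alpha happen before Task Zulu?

There is a constraint chain Operation Alpha → Project Xray → Task Zulu.
That forces Operation Alpha before Task Zulu in every valid schedule.

Yes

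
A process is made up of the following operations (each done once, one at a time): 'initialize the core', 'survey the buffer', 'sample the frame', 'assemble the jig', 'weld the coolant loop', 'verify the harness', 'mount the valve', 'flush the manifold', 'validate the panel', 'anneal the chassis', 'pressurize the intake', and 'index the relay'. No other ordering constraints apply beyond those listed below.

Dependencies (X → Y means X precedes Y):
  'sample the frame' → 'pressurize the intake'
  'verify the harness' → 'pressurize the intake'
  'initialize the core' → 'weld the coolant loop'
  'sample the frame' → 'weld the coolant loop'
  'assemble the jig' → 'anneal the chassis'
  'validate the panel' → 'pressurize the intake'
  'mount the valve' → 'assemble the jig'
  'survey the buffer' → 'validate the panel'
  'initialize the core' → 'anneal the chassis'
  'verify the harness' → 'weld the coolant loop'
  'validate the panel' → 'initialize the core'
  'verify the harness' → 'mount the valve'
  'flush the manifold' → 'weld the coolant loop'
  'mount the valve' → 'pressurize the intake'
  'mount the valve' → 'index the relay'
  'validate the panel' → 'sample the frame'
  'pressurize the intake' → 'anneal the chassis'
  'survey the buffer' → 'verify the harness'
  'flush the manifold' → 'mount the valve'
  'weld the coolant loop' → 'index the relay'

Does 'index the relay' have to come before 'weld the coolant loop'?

No

The constraints actually force 'weld the coolant loop' before 'index the relay' (via 'weld the coolant loop' → 'index the relay'), not the other way around.
So 'index the relay' never precedes 'weld the coolant loop'.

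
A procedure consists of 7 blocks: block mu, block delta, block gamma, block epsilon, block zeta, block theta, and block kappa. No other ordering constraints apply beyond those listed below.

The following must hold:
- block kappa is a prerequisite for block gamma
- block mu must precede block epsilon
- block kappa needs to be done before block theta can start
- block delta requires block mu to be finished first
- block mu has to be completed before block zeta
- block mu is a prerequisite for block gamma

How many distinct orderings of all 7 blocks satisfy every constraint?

384

2 blocks have no prerequisites (block mu, block kappa), so any of them could come first.
Counting all ways to extend the partial order to a total order gives 384.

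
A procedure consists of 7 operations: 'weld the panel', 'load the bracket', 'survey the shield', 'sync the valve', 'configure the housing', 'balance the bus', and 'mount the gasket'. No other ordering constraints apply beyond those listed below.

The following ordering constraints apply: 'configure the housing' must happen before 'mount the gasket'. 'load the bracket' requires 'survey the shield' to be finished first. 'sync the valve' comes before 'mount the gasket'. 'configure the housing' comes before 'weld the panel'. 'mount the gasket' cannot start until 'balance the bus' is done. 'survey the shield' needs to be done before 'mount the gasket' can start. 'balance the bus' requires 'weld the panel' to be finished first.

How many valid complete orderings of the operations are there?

The operations with no prerequisites are 'survey the shield', 'sync the valve', 'configure the housing'; any of them can be placed first.
Systematically extending each partial ordering one operation at a time and counting, there are 80 complete orderings.

80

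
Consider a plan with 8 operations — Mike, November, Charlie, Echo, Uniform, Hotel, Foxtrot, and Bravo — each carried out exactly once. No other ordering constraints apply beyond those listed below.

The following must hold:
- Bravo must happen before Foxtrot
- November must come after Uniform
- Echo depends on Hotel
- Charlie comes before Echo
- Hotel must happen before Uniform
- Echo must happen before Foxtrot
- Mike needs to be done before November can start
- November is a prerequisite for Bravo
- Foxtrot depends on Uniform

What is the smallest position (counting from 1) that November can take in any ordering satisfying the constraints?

4

Every operation that must precede November has to come before it. Tracing all chains that end at November, those operations are: Mike, Uniform, Hotel — 3 in total.
With 3 mandatory predecessors, the earliest November can sit is position 3+1 = 4, and placing just those 3 first achieves it.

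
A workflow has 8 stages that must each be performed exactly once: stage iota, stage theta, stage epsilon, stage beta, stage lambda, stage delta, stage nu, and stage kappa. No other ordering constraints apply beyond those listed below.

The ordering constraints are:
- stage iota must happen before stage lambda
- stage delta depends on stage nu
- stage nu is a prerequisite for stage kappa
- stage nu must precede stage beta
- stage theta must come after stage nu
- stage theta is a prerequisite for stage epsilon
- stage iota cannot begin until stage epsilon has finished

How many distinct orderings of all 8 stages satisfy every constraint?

210

Only stage nu has no prerequisites, so it must go first.
Systematically extending each partial ordering one stage at a time and counting, there are 210 complete orderings.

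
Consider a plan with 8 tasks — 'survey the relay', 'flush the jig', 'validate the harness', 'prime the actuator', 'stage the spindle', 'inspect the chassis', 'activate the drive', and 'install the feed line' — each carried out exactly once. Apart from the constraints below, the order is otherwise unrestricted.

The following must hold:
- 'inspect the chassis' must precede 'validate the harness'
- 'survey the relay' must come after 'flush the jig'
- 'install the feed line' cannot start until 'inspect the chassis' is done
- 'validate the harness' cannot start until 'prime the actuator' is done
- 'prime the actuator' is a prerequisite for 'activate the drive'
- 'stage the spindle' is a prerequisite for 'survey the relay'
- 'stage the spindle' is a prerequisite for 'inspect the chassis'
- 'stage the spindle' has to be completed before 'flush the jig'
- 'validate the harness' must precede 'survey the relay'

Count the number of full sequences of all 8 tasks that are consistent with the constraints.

2 tasks have no prerequisites ('prime the actuator', 'stage the spindle'), so any of them could come first.
Enumerating by repeatedly choosing an available task (one whose prerequisites are all placed) gives 239 distinct complete orderings.

239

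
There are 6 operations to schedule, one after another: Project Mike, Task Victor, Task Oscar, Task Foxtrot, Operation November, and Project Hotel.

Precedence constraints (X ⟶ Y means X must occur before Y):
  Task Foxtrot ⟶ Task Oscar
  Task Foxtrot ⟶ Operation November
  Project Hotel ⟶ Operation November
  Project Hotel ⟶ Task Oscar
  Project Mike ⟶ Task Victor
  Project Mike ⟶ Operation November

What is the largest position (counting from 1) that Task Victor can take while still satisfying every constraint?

Nothing depends on Task Victor, so it can be the final operation, position 6.

6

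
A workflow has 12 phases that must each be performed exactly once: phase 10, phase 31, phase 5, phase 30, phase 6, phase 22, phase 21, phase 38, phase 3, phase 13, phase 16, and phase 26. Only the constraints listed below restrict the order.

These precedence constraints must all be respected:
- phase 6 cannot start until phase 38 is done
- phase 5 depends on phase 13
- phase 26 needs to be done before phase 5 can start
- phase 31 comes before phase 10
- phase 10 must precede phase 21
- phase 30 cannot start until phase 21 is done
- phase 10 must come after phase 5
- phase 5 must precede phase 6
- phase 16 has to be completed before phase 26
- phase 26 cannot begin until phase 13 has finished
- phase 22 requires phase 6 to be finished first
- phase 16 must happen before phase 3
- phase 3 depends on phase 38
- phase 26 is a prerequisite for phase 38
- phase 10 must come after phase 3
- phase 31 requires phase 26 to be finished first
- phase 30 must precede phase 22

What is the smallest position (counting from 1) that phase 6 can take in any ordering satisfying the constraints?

Every phase that must precede phase 6 has to come before it. Tracing all chains that end at phase 6, those phases are: phase 5, phase 38, phase 13, phase 16, phase 26 — 5 in total.
So at minimum 5 phases come before phase 6, putting phase 6 no earlier than position 6. That position is achievable by scheduling exactly those predecessors first.

6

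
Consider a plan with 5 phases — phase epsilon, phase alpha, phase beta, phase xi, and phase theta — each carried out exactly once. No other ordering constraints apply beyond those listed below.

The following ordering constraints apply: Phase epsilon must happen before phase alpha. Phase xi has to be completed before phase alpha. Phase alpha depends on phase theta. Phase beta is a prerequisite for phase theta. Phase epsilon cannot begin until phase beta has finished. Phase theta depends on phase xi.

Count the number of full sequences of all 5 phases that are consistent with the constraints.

2 phases have no prerequisites (phase beta, phase xi), so any of them could come first.
Counting all ways to extend the partial order to a total order gives 5.

5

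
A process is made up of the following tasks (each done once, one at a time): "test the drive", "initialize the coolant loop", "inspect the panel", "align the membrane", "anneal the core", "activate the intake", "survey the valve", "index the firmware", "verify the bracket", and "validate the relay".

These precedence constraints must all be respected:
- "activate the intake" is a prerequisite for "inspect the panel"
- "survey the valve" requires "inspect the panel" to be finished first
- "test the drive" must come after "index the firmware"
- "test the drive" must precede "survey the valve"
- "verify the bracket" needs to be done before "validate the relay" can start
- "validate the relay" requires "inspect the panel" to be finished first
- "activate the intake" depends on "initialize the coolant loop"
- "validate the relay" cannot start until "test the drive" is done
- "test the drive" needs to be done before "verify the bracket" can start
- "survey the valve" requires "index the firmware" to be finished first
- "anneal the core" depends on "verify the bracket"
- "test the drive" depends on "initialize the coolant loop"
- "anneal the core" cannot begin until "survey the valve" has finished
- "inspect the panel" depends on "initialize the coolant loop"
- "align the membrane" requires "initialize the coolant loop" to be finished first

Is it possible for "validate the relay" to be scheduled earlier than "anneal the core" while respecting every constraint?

The constraints leave "validate the relay" and "anneal the core" unordered relative to each other; nothing requires "anneal the core" earlier.
So a valid ordering placing "validate the relay" earlier than "anneal the core" exists.

Yes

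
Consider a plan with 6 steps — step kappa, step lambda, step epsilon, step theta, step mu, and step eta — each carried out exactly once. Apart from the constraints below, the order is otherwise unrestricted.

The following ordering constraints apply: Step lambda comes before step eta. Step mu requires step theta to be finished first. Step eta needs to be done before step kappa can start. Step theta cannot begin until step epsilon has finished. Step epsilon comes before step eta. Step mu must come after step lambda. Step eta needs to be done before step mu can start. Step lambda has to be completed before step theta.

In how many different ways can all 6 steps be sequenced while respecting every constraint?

The steps with no prerequisites are step lambda, step epsilon; any of them can be placed first.
Enumerating by repeatedly choosing an available step (one whose prerequisites are all placed) gives 10 distinct complete orderings.

10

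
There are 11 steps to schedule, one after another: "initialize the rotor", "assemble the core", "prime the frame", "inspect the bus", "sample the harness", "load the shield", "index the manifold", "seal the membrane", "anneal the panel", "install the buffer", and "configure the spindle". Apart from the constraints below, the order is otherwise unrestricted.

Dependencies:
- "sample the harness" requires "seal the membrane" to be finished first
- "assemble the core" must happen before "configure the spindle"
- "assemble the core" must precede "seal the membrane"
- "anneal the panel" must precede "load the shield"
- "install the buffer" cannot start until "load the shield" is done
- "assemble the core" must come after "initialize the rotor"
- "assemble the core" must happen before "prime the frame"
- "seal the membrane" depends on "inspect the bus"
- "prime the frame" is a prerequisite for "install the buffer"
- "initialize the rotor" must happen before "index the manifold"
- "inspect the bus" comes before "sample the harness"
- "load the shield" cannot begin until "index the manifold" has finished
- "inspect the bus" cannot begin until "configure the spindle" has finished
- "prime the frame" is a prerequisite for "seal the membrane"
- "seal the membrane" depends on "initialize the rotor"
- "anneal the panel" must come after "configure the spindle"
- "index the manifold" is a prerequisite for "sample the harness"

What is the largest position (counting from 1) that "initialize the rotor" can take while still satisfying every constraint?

1

The steps that are forced after "initialize the rotor", directly or by a chain of constraints, are "assemble the core", "prime the frame", "inspect the bus", "sample the harness", "load the shield", "index the manifold", "seal the membrane", "anneal the panel", "install the buffer", "configure the spindle". That's 10 steps.
So at least 10 steps follow "initialize the rotor", putting "initialize the rotor" no later than position 1. That position is achievable by scheduling everything else first.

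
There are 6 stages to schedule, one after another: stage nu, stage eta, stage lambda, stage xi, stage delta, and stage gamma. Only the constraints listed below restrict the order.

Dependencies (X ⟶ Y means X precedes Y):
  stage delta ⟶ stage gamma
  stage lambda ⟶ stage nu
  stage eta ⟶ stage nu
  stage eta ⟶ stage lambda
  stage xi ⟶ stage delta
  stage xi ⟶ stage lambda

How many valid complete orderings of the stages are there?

2 stages have no prerequisites (stage eta, stage xi), so any of them could come first.
Enumerating by repeatedly choosing an available stage (one whose prerequisites are all placed) gives 16 distinct complete orderings.

16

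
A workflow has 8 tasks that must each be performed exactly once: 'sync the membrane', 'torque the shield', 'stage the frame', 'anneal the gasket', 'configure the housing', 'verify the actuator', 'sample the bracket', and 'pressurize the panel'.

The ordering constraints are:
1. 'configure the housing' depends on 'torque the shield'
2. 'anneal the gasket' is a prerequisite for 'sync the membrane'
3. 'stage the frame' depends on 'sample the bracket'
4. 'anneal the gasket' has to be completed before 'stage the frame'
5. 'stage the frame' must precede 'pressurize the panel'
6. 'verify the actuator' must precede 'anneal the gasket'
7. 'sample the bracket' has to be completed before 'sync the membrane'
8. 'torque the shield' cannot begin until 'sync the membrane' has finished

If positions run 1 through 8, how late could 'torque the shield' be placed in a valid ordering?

The only task forced after 'torque the shield' (directly or by a chain) is 'configure the housing'.
So at least 1 task follows 'torque the shield', putting 'torque the shield' no later than position 7. That position is achievable by scheduling everything else first.

7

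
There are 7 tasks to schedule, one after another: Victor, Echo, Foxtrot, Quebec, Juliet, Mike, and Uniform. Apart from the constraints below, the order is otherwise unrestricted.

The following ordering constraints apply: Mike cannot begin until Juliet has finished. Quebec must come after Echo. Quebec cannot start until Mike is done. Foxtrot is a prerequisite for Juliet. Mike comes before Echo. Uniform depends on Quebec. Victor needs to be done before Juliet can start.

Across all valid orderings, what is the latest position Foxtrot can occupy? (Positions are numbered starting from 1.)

The tasks that are forced after Foxtrot, directly or by a chain of constraints, are Echo, Quebec, Juliet, Mike, Uniform. That's 5 tasks.
With 5 mandatory successors out of 7 tasks total, the latest slot for Foxtrot is 7−5 = 2, and it's reachable by doing all non-successors before Foxtrot.

2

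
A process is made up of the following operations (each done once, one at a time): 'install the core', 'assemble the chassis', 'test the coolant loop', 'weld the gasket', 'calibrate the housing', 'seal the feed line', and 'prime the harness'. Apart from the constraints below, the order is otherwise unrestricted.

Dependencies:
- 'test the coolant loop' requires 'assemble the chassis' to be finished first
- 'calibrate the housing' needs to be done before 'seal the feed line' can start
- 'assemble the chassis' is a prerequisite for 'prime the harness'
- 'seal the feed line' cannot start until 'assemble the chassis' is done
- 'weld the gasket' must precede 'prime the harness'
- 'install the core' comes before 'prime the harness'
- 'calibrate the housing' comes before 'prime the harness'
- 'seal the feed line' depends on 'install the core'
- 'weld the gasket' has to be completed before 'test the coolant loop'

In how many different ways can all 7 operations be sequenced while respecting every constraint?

4 operations have no prerequisites ('install the core', 'assemble the chassis', 'weld the gasket', 'calibrate the housing'), so any of them could come first.
Enumerating by repeatedly choosing an available operation (one whose prerequisites are all placed) gives 188 distinct complete orderings.

188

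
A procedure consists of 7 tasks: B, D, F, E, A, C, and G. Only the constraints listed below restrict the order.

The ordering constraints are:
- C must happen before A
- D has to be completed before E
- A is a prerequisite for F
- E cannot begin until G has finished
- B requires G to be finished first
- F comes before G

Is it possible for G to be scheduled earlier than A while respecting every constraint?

Following A → F → G, A must precede G in every valid ordering.
Hence G can never be scheduled before A.

No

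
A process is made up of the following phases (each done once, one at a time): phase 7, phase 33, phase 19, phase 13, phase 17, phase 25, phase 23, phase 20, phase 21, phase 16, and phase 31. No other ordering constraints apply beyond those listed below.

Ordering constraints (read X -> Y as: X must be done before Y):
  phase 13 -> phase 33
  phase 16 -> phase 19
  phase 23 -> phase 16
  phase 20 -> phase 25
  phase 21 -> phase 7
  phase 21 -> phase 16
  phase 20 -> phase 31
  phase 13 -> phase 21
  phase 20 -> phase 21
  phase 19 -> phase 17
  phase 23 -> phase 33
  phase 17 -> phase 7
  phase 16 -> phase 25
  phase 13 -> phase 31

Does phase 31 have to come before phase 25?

No chain of constraints connects phase 31 to phase 25 in either direction.
So phase 31 can come before phase 25 or after — it is not forced.

No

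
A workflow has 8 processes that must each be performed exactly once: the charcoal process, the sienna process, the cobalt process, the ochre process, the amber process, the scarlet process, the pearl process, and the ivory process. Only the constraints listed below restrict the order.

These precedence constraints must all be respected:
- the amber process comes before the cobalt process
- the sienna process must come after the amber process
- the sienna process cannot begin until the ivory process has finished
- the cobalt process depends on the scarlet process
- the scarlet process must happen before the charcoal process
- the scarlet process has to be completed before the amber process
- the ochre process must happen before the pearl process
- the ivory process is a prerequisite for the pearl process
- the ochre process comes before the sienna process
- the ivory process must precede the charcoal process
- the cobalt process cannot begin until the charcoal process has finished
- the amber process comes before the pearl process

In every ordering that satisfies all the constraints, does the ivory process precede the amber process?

The ivory process and the amber process are not related by any chain of constraints.
There exist valid orderings with the amber process before the ivory process, so the ivory process is not required to come first.

No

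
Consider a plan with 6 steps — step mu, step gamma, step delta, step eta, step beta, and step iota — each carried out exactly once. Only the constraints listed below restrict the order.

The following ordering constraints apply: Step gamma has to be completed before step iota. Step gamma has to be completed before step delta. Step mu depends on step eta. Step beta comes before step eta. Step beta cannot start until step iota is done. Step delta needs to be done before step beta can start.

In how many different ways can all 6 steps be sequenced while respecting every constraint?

Step gamma is the only step with nothing required before it, so every ordering starts there.
Systematically extending each partial ordering one step at a time and counting, there are 2 complete orderings.

2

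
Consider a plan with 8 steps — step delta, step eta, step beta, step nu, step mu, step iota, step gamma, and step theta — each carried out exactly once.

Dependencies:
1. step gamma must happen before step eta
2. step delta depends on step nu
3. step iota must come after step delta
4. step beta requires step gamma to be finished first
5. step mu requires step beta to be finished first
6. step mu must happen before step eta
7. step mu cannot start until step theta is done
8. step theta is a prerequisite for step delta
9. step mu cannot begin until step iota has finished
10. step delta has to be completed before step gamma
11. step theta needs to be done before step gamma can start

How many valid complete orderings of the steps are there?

6

The steps with no prerequisites are step nu, step theta; any of them can be placed first.
Systematically extending each partial ordering one step at a time and counting, there are 6 complete orderings.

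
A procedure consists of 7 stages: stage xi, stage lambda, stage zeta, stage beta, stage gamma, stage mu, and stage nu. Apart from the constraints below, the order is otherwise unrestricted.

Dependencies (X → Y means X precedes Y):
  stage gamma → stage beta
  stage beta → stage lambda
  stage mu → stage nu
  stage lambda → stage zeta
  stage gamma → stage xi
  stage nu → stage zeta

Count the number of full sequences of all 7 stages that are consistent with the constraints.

2 stages have no prerequisites (stage gamma, stage mu), so any of them could come first.
Counting all ways to extend the partial order to a total order gives 55.

55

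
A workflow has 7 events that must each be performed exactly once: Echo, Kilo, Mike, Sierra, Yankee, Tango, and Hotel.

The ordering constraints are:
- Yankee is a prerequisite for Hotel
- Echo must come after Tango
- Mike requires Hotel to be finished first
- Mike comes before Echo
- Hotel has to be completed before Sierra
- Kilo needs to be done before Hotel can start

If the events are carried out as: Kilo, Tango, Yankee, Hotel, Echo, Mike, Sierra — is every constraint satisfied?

No

Here Mike comes after Echo.
But one of the constraints requires Mike before Echo, so this ordering violates it.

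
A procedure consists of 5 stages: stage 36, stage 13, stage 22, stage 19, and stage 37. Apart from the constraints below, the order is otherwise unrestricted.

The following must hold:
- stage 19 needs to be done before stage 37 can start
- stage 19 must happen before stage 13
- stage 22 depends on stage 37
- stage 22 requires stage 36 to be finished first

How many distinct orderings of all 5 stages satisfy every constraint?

11

The stages with no prerequisites are stage 36, stage 19; any of them can be placed first.
Enumerating by repeatedly choosing an available stage (one whose prerequisites are all placed) gives 11 distinct complete orderings.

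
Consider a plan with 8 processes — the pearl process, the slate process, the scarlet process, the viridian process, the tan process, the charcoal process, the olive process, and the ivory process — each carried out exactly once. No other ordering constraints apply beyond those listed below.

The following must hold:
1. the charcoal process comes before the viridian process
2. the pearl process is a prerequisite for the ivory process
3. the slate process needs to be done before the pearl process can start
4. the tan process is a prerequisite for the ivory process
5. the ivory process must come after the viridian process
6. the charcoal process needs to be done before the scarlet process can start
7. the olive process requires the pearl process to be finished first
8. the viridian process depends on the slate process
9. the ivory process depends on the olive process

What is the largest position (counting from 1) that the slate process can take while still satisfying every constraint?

4

Following every chain forward from the slate process, the processes that must come later are the pearl process, the viridian process, the olive process, the ivory process — 4 of them.
So at least 4 processes follow the slate process, putting the slate process no later than position 4. That position is achievable by scheduling everything else first.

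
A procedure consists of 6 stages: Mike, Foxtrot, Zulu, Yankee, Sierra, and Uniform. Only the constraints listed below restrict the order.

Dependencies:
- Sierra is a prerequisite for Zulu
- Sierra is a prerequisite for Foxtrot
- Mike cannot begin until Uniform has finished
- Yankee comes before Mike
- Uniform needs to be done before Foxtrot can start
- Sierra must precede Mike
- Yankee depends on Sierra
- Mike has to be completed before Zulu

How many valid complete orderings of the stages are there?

The stages with no prerequisites are Sierra, Uniform; any of them can be placed first.
Counting all ways to extend the partial order to a total order gives 11.

11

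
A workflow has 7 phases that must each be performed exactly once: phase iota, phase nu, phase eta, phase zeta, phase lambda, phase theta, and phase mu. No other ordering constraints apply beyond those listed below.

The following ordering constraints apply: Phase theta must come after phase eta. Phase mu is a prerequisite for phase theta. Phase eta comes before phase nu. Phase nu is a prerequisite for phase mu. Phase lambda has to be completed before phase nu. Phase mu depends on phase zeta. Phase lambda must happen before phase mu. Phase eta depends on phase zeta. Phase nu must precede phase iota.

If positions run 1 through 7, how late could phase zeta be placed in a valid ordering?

2

Following every chain forward from phase zeta, the phases that must come later are phase iota, phase nu, phase eta, phase theta, phase mu — 5 of them.
With 5 mandatory successors out of 7 phases total, the latest slot for phase zeta is 7−5 = 2, and it's reachable by doing all non-successors before phase zeta.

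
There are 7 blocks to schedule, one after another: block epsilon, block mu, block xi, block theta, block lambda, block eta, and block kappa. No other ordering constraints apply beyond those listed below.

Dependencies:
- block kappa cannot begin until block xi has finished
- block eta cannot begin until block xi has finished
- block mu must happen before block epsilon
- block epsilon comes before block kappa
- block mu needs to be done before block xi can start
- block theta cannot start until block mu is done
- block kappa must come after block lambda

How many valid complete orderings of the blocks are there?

2 blocks have no prerequisites (block mu, block lambda), so any of them could come first.
Counting all ways to extend the partial order to a total order gives 133.

133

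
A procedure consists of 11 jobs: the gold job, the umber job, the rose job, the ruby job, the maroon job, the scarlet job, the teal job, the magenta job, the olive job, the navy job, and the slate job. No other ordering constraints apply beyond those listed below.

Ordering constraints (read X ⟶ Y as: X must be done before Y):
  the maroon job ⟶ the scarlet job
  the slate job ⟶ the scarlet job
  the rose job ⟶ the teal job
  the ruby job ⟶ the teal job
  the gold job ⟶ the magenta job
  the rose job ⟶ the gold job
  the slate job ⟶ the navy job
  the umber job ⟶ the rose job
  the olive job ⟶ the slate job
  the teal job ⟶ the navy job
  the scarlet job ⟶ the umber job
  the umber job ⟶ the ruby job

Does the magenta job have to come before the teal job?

No

No chain of constraints connects the magenta job to the teal job in either direction.
There exist valid orderings with the teal job before the magenta job, so the magenta job is not required to come first.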